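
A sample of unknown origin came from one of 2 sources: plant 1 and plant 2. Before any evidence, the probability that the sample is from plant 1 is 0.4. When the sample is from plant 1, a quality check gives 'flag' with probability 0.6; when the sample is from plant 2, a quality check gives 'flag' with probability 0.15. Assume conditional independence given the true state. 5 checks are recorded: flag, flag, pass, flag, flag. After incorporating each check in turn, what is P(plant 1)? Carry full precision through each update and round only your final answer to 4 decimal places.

0.9877

After 'flag': P(plant 1) = 0.6·0.4000 / (0.6·0.4000 + 0.15·0.6000) ≈ 0.7273
After 'flag': P(plant 1) = 0.6·0.7273 / (0.6·0.7273 + 0.15·0.2727) ≈ 0.9143
After 'pass': P(plant 1) = 0.4·0.9143 / (0.4·0.9143 + 0.85·0.0857) ≈ 0.8339
After 'flag': P(plant 1) = 0.6·0.8339 / (0.6·0.8339 + 0.15·0.1661) ≈ 0.9526
After 'flag': P(plant 1) = 0.6·0.9526 / (0.6·0.9526 + 0.15·0.0474) ≈ 0.9877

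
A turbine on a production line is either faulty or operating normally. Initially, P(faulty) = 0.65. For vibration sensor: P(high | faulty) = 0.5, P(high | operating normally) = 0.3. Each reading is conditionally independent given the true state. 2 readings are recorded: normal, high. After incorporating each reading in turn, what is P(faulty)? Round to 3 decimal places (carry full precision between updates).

After 'normal': P(faulty) = 0.5·0.6500 / (0.5·0.6500 + 0.7·0.3500) ≈ 0.5702
After 'high': P(faulty) = 0.5·0.5702 / (0.5·0.5702 + 0.3·0.4298) ≈ 0.6886

0.689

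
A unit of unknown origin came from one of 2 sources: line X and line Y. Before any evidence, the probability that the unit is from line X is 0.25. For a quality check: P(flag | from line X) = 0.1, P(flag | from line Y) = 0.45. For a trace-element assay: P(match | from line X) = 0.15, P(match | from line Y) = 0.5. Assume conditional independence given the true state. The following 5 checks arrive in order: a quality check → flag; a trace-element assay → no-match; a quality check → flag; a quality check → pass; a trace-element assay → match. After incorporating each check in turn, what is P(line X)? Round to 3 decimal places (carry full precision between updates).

After a quality check='flag': P(line X) = 0.1·0.2500 / (0.1·0.2500 + 0.45·0.7500) ≈ 0.0690
After a trace-element assay='no-match': P(line X) = 0.85·0.0690 / (0.85·0.0690 + 0.5·0.9310) ≈ 0.1118
After a quality check='flag': P(line X) = 0.1·0.1118 / (0.1·0.1118 + 0.45·0.8882) ≈ 0.0272
After a quality check='pass': P(line X) = 0.9·0.0272 / (0.9·0.0272 + 0.55·0.9728) ≈ 0.0438
After a trace-element assay='match': P(line X) = 0.15·0.0438 / (0.15·0.0438 + 0.5·0.9562) ≈ 0.0136

0.014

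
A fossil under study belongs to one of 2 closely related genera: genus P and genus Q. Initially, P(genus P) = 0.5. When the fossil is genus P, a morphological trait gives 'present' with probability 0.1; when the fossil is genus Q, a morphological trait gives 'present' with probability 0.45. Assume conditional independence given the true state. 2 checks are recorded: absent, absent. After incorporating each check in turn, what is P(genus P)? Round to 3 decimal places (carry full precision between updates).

0.728

After 'absent': P(genus P) = 0.9·0.5000 / (0.9·0.5000 + 0.55·0.5000) ≈ 0.6207
After 'absent': P(genus P) = 0.9·0.6207 / (0.9·0.6207 + 0.55·0.3793) ≈ 0.7281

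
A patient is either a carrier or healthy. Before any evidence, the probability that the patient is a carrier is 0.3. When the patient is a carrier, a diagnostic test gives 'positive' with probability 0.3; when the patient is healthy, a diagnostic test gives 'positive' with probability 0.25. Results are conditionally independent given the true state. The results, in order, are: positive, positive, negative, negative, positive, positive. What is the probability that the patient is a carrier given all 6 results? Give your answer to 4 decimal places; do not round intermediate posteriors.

0.4363

After 'positive': P(carrier) = 0.3·0.3000 / (0.3·0.3000 + 0.25·0.7000) ≈ 0.3396
After 'positive': P(carrier) = 0.3·0.3396 / (0.3·0.3396 + 0.25·0.6604) ≈ 0.3816
After 'negative': P(carrier) = 0.7·0.3816 / (0.7·0.3816 + 0.75·0.6184) ≈ 0.3655
After 'negative': P(carrier) = 0.7·0.3655 / (0.7·0.3655 + 0.75·0.6345) ≈ 0.3496
After 'positive': P(carrier) = 0.3·0.3496 / (0.3·0.3496 + 0.25·0.6504) ≈ 0.3921
After 'positive': P(carrier) = 0.3·0.3921 / (0.3·0.3921 + 0.25·0.6079) ≈ 0.4363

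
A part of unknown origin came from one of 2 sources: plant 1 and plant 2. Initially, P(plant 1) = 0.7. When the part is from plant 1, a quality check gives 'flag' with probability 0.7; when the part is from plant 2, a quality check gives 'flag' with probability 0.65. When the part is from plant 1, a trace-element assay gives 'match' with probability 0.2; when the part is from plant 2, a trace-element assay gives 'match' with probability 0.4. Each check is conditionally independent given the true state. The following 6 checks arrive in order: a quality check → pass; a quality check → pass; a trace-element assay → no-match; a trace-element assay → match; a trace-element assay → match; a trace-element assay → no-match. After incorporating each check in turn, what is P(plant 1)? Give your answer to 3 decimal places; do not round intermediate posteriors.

After a quality check='pass': P(plant 1) = 0.3·0.7000 / (0.3·0.7000 + 0.35·0.3000) ≈ 0.6667
After a quality check='pass': P(plant 1) = 0.3·0.6667 / (0.3·0.6667 + 0.35·0.3333) ≈ 0.6316
After a trace-element assay='no-match': P(plant 1) = 0.8·0.6316 / (0.8·0.6316 + 0.6·0.3684) ≈ 0.6957
After a trace-element assay='match': P(plant 1) = 0.2·0.6957 / (0.2·0.6957 + 0.4·0.3043) ≈ 0.5333
After a trace-element assay='match': P(plant 1) = 0.2·0.5333 / (0.2·0.5333 + 0.4·0.4667) ≈ 0.3636
After a trace-element assay='no-match': P(plant 1) = 0.8·0.3636 / (0.8·0.3636 + 0.6·0.6364) ≈ 0.4324

0.432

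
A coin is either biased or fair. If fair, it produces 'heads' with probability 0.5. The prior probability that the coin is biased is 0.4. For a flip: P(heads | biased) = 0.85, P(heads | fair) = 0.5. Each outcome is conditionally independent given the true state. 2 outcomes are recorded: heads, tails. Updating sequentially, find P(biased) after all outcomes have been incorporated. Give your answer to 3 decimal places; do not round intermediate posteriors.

Each posterior becomes the prior for the next update.
After 'heads': P(biased) = 0.85·0.4000 / (0.85·0.4000 + 0.5·0.6000) ≈ 0.5312
After 'tails': P(biased) = 0.15·0.5312 / (0.15·0.5312 + 0.5·0.4688) ≈ 0.2537

0.254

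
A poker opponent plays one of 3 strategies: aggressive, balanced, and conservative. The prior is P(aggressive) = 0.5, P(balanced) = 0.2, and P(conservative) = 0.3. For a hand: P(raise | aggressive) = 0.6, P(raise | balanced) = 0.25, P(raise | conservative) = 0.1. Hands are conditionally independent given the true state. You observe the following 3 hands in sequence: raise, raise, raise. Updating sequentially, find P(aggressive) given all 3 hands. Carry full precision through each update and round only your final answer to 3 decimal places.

After 'raise': normaliser = 0.6·0.5000 + 0.25·0.2000 + 0.1·0.3000; P(aggressive) ≈ 0.7895, P(balanced) ≈ 0.1316, P(conservative) ≈ 0.0789
After 'raise': normaliser = 0.6·0.7895 + 0.25·0.1316 + 0.1·0.0789; P(aggressive) ≈ 0.9207, P(balanced) ≈ 0.0639, P(conservative) ≈ 0.0153
After 'raise': normaliser = 0.6·0.9207 + 0.25·0.0639 + 0.1·0.0153; P(aggressive) ≈ 0.9693, P(balanced) ≈ 0.0280, P(conservative) ≈ 0.0027

0.969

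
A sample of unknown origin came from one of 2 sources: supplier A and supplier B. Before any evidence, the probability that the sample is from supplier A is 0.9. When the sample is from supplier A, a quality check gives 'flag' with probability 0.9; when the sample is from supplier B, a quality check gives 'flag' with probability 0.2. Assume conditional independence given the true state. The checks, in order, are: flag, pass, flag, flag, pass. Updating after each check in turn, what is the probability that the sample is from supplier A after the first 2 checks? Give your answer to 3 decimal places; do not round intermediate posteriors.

After 'flag': P(supplier A) = 0.9·0.9000 / (0.9·0.9000 + 0.2·0.1000) ≈ 0.9759
After 'pass': P(supplier A) = 0.1·0.9759 / (0.1·0.9759 + 0.8·0.0241) ≈ 0.8351

0.835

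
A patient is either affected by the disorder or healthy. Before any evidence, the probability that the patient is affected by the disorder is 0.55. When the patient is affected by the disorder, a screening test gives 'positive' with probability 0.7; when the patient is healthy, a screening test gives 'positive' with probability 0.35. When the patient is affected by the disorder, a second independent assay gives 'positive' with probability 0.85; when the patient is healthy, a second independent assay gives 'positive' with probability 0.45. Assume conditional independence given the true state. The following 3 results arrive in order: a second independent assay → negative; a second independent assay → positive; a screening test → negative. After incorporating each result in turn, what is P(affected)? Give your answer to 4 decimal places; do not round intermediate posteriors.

0.2252

Each posterior becomes the prior for the next update.
After a second independent assay='negative': P(affected) = 0.15·0.5500 / (0.15·0.5500 + 0.55·0.4500) ≈ 0.2500
After a second independent assay='positive': P(affected) = 0.85·0.2500 / (0.85·0.2500 + 0.45·0.7500) ≈ 0.3864
After a screening test='negative': P(affected) = 0.3·0.3864 / (0.3·0.3864 + 0.65·0.6136) ≈ 0.2252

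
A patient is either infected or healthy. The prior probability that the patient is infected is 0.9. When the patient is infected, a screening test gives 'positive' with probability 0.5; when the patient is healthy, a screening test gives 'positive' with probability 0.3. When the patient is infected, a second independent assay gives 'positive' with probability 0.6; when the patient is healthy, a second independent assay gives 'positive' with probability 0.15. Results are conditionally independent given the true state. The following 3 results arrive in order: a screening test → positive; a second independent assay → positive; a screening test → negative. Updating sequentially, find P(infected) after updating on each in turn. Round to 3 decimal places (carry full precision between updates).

0.977

Apply Bayes' rule sequentially, carrying P(infected) forward.
After a screening test='positive': P(infected) = 0.5·0.9000 / (0.5·0.9000 + 0.3·0.1000) ≈ 0.9375
After a second independent assay='positive': P(infected) = 0.6·0.9375 / (0.6·0.9375 + 0.15·0.0625) ≈ 0.9836
After a screening test='negative': P(infected) = 0.5·0.9836 / (0.5·0.9836 + 0.7·0.0164) ≈ 0.9772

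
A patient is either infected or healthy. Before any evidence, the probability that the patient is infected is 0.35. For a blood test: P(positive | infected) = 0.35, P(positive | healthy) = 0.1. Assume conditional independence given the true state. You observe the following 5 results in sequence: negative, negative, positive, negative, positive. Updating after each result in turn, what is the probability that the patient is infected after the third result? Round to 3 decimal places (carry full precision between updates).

After 'negative': P(infected) = 0.65·0.3500 / (0.65·0.3500 + 0.9·0.6500) ≈ 0.2800
After 'negative': P(infected) = 0.65·0.2800 / (0.65·0.2800 + 0.9·0.7200) ≈ 0.2193
After 'positive': P(infected) = 0.35·0.2193 / (0.35·0.2193 + 0.1·0.7807) ≈ 0.4957

0.496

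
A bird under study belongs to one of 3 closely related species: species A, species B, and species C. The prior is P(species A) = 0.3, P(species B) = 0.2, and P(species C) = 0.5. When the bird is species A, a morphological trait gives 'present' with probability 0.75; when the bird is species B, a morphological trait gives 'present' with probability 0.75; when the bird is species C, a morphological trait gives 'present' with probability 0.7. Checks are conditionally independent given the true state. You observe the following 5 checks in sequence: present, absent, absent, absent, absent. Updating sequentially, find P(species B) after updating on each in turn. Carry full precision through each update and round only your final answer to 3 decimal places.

0.136

After 'present': normaliser = 0.75·0.3000 + 0.75·0.2000 + 0.7·0.5000; P(species A) ≈ 0.3103, P(species B) ≈ 0.2069, P(species C) ≈ 0.4828
After 'absent': normaliser = 0.25·0.3103 + 0.25·0.2069 + 0.3·0.4828; P(species A) ≈ 0.2830, P(species B) ≈ 0.1887, P(species C) ≈ 0.5283
After 'absent': normaliser = 0.25·0.2830 + 0.25·0.1887 + 0.3·0.5283; P(species A) ≈ 0.2560, P(species B) ≈ 0.1706, P(species C) ≈ 0.5734
After 'absent': normaliser = 0.25·0.2560 + 0.25·0.1706 + 0.3·0.5734; P(species A) ≈ 0.2296, P(species B) ≈ 0.1531, P(species C) ≈ 0.6173
After 'absent': normaliser = 0.25·0.2296 + 0.25·0.1531 + 0.3·0.6173; P(species A) ≈ 0.2044, P(species B) ≈ 0.1363, P(species C) ≈ 0.6593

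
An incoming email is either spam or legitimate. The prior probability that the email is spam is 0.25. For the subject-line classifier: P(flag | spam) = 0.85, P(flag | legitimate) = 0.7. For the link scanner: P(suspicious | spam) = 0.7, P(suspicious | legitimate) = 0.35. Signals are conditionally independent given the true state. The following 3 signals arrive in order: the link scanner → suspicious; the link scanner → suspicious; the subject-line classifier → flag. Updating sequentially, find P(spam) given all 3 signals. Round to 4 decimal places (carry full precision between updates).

0.6182

After the link scanner='suspicious': P(spam) = 0.7·0.2500 / (0.7·0.2500 + 0.35·0.7500) ≈ 0.4000
After the link scanner='suspicious': P(spam) = 0.7·0.4000 / (0.7·0.4000 + 0.35·0.6000) ≈ 0.5714
After the subject-line classifier='flag': P(spam) = 0.85·0.5714 / (0.85·0.5714 + 0.7·0.4286) ≈ 0.6182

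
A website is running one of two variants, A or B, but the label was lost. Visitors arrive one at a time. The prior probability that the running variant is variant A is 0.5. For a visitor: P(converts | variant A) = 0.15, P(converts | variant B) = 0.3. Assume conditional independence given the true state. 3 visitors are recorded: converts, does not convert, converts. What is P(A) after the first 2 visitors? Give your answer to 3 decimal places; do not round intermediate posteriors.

After 'converts': P(A) = 0.15·0.5000 / (0.15·0.5000 + 0.3·0.5000) ≈ 0.3333
After 'does not convert': P(A) = 0.85·0.3333 / (0.85·0.3333 + 0.7·0.6667) ≈ 0.3778

0.378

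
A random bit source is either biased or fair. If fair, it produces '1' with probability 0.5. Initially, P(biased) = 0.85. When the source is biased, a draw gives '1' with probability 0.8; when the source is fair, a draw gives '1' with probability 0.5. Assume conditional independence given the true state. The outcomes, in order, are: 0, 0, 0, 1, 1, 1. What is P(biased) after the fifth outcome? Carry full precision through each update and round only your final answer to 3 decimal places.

0.481

After '0': P(biased) = 0.2·0.8500 / (0.2·0.8500 + 0.5·0.1500) ≈ 0.6939
After '0': P(biased) = 0.2·0.6939 / (0.2·0.6939 + 0.5·0.3061) ≈ 0.4755
After '0': P(biased) = 0.2·0.4755 / (0.2·0.4755 + 0.5·0.5245) ≈ 0.2661
After '1': P(biased) = 0.8·0.2661 / (0.8·0.2661 + 0.5·0.7339) ≈ 0.3672
After '1': P(biased) = 0.8·0.3672 / (0.8·0.3672 + 0.5·0.6328) ≈ 0.4814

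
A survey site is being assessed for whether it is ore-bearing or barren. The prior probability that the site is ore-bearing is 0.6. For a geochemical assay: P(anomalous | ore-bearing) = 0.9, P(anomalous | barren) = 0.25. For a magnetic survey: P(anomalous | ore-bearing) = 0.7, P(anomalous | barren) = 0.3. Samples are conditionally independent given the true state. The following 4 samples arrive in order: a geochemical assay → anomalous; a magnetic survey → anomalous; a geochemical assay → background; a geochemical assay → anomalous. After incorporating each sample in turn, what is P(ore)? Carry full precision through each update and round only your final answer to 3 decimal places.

Apply Bayes' rule sequentially, carrying P(ore) forward.
After a geochemical assay='anomalous': P(ore) = 0.9·0.6000 / (0.9·0.6000 + 0.25·0.4000) ≈ 0.8438
After a magnetic survey='anomalous': P(ore) = 0.7·0.8438 / (0.7·0.8438 + 0.3·0.1562) ≈ 0.9265
After a geochemical assay='background': P(ore) = 0.1·0.9265 / (0.1·0.9265 + 0.75·0.0735) ≈ 0.6269
After a geochemical assay='anomalous': P(ore) = 0.9·0.6269 / (0.9·0.6269 + 0.25·0.3731) ≈ 0.8581

0.858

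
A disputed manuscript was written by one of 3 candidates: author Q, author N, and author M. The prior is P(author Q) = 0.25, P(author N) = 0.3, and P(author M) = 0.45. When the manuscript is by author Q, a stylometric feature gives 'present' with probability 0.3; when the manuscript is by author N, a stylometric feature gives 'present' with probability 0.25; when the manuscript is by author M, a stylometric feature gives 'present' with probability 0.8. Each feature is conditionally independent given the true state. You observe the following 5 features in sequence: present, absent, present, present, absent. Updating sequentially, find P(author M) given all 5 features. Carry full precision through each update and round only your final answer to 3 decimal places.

0.608

After 'present': normaliser = 0.3·0.2500 + 0.25·0.3000 + 0.8·0.4500; P(author Q) ≈ 0.1471, P(author N) ≈ 0.1471, P(author M) ≈ 0.7059
After 'absent': normaliser = 0.7·0.1471 + 0.75·0.1471 + 0.2·0.7059; P(author Q) ≈ 0.2905, P(author N) ≈ 0.3112, P(author M) ≈ 0.3983
After 'present': normaliser = 0.3·0.2905 + 0.25·0.3112 + 0.8·0.3983; P(author Q) ≈ 0.1802, P(author N) ≈ 0.1609, P(author M) ≈ 0.6589
After 'present': normaliser = 0.3·0.1802 + 0.25·0.1609 + 0.8·0.6589; P(author Q) ≈ 0.0870, P(author N) ≈ 0.0647, P(author M) ≈ 0.8483
After 'absent': normaliser = 0.7·0.0870 + 0.75·0.0647 + 0.2·0.8483; P(author Q) ≈ 0.2182, P(author N) ≈ 0.1739, P(author M) ≈ 0.6079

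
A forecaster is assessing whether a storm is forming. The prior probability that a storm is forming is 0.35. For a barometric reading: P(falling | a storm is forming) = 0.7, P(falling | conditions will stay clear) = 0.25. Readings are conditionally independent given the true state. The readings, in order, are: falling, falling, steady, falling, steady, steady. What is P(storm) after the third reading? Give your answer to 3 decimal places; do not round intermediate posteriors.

0.628

Apply Bayes' rule sequentially, carrying P(storm) forward.
After 'falling': P(storm) = 0.7·0.3500 / (0.7·0.3500 + 0.25·0.6500) ≈ 0.6012
After 'falling': P(storm) = 0.7·0.6012 / (0.7·0.6012 + 0.25·0.3988) ≈ 0.8085
After 'steady': P(storm) = 0.3·0.8085 / (0.3·0.8085 + 0.75·0.1915) ≈ 0.6281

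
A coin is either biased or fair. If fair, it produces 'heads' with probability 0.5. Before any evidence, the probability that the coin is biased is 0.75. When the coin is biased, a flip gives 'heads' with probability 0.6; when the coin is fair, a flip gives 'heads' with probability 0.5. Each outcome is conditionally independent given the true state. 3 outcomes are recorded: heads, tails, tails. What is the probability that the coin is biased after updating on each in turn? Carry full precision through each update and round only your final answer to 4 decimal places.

After 'heads': P(biased) = 0.6·0.7500 / (0.6·0.7500 + 0.5·0.2500) ≈ 0.7826
After 'tails': P(biased) = 0.4·0.7826 / (0.4·0.7826 + 0.5·0.2174) ≈ 0.7423
After 'tails': P(biased) = 0.4·0.7423 / (0.4·0.7423 + 0.5·0.2577) ≈ 0.6973

0.6973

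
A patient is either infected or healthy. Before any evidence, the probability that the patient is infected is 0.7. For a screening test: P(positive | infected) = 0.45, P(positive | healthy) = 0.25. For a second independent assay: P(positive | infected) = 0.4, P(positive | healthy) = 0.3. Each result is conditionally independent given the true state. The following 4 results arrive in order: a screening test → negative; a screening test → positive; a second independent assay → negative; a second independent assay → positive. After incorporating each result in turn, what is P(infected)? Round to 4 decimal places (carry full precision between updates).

0.7788

After a screening test='negative': P(infected) = 0.55·0.7000 / (0.55·0.7000 + 0.75·0.3000) ≈ 0.6311
After a screening test='positive': P(infected) = 0.45·0.6311 / (0.45·0.6311 + 0.25·0.3689) ≈ 0.7549
After a second independent assay='negative': P(infected) = 0.6·0.7549 / (0.6·0.7549 + 0.7·0.2451) ≈ 0.7253
After a second independent assay='positive': P(infected) = 0.4·0.7253 / (0.4·0.7253 + 0.3·0.2747) ≈ 0.7788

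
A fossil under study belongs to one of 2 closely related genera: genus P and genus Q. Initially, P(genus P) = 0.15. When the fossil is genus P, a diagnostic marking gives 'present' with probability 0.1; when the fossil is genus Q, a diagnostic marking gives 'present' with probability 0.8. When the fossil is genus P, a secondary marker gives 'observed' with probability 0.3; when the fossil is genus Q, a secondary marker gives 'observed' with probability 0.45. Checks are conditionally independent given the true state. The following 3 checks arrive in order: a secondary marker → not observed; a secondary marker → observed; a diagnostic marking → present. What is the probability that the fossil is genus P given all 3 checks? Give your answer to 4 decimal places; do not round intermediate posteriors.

0.0184

After a secondary marker='not observed': P(genus P) = 0.7·0.1500 / (0.7·0.1500 + 0.55·0.8500) ≈ 0.1834
After a secondary marker='observed': P(genus P) = 0.3·0.1834 / (0.3·0.1834 + 0.45·0.8166) ≈ 0.1302
After a diagnostic marking='present': P(genus P) = 0.1·0.1302 / (0.1·0.1302 + 0.8·0.8698) ≈ 0.0184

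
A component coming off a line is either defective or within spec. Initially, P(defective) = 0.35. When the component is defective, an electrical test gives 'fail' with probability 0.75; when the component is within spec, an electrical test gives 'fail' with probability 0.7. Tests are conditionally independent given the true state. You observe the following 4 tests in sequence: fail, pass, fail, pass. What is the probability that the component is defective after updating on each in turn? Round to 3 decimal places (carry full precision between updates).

After 'fail': P(defective) = 0.75·0.3500 / (0.75·0.3500 + 0.7·0.6500) ≈ 0.3659
After 'pass': P(defective) = 0.25·0.3659 / (0.25·0.3659 + 0.3·0.6341) ≈ 0.3247
After 'fail': P(defective) = 0.75·0.3247 / (0.75·0.3247 + 0.7·0.6753) ≈ 0.3400
After 'pass': P(defective) = 0.25·0.3400 / (0.25·0.3400 + 0.3·0.6600) ≈ 0.3003

0.300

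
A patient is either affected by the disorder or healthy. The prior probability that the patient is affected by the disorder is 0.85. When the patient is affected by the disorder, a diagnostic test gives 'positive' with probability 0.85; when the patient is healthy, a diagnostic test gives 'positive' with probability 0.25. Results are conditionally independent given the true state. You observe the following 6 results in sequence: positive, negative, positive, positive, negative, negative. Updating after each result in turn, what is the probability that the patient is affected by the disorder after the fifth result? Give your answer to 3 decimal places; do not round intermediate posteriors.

0.899

After 'positive': P(affected) = 0.85·0.8500 / (0.85·0.8500 + 0.25·0.1500) ≈ 0.9507
After 'negative': P(affected) = 0.15·0.9507 / (0.15·0.9507 + 0.75·0.0493) ≈ 0.7940
After 'positive': P(affected) = 0.85·0.7940 / (0.85·0.7940 + 0.25·0.2060) ≈ 0.9291
After 'positive': P(affected) = 0.85·0.9291 / (0.85·0.9291 + 0.25·0.0709) ≈ 0.9780
After 'negative': P(affected) = 0.15·0.9780 / (0.15·0.9780 + 0.75·0.0220) ≈ 0.8991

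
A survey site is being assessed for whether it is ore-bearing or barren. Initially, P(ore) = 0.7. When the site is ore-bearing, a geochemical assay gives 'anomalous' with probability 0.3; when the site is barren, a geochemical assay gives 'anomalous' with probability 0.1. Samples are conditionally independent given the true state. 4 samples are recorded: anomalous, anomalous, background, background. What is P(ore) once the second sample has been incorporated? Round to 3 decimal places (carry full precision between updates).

After 'anomalous': P(ore) = 0.3·0.7000 / (0.3·0.7000 + 0.1·0.3000) ≈ 0.8750
After 'anomalous': P(ore) = 0.3·0.8750 / (0.3·0.8750 + 0.1·0.1250) ≈ 0.9545

0.955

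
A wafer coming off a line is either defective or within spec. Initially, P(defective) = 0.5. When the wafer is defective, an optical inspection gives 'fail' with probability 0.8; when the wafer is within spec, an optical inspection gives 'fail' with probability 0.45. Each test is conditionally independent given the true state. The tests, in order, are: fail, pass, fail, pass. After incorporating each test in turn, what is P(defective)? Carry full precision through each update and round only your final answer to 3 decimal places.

0.295

After 'fail': P(defective) = 0.8·0.5000 / (0.8·0.5000 + 0.45·0.5000) ≈ 0.6400
After 'pass': P(defective) = 0.2·0.6400 / (0.2·0.6400 + 0.55·0.3600) ≈ 0.3926
After 'fail': P(defective) = 0.8·0.3926 / (0.8·0.3926 + 0.45·0.6074) ≈ 0.5347
After 'pass': P(defective) = 0.2·0.5347 / (0.2·0.5347 + 0.55·0.4653) ≈ 0.2947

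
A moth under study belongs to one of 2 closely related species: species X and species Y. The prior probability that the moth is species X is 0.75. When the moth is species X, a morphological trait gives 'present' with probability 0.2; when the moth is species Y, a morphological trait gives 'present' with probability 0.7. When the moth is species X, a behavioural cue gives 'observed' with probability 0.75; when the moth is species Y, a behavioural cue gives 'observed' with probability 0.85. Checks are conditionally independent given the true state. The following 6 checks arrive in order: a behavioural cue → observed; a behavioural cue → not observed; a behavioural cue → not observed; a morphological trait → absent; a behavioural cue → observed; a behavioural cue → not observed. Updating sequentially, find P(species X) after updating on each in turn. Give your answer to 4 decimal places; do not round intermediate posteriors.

0.9665

After a behavioural cue='observed': P(species X) = 0.75·0.7500 / (0.75·0.7500 + 0.85·0.2500) ≈ 0.7258
After a behavioural cue='not observed': P(species X) = 0.25·0.7258 / (0.25·0.7258 + 0.15·0.2742) ≈ 0.8152
After a behavioural cue='not observed': P(species X) = 0.25·0.8152 / (0.25·0.8152 + 0.15·0.1848) ≈ 0.8803
After a morphological trait='absent': P(species X) = 0.8·0.8803 / (0.8·0.8803 + 0.3·0.1197) ≈ 0.9515
After a behavioural cue='observed': P(species X) = 0.75·0.9515 / (0.75·0.9515 + 0.85·0.0485) ≈ 0.9454
After a behavioural cue='not observed': P(species X) = 0.25·0.9454 / (0.25·0.9454 + 0.15·0.0546) ≈ 0.9665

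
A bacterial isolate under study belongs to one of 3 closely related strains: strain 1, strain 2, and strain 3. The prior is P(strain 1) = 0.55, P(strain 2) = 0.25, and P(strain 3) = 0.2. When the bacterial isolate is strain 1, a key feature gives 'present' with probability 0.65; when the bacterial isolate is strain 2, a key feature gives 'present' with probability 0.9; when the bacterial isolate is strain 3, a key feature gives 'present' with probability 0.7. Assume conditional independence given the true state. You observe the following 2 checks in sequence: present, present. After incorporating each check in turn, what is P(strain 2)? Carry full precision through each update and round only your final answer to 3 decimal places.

0.380

After 'present': normaliser = 0.65·0.5500 + 0.9·0.2500 + 0.7·0.2000; P(strain 1) ≈ 0.4948, P(strain 2) ≈ 0.3114, P(strain 3) ≈ 0.1938
After 'present': normaliser = 0.65·0.4948 + 0.9·0.3114 + 0.7·0.1938; P(strain 1) ≈ 0.4361, P(strain 2) ≈ 0.3800, P(strain 3) ≈ 0.1839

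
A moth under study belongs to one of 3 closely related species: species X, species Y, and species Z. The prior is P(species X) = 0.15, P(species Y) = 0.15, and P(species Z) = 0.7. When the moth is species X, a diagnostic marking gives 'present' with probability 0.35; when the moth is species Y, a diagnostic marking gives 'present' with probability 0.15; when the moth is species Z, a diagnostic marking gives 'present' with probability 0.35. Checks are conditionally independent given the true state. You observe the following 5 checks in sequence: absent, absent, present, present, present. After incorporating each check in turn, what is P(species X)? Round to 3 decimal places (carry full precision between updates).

0.172

After 'absent': normaliser = 0.65·0.1500 + 0.85·0.1500 + 0.65·0.7000; P(species X) ≈ 0.1434, P(species Y) ≈ 0.1875, P(species Z) ≈ 0.6691
After 'absent': normaliser = 0.65·0.1434 + 0.85·0.1875 + 0.65·0.6691; P(species X) ≈ 0.1356, P(species Y) ≈ 0.2318, P(species Z) ≈ 0.6326
After 'present': normaliser = 0.35·0.1356 + 0.15·0.2318 + 0.35·0.6326; P(species X) ≈ 0.1563, P(species Y) ≈ 0.1145, P(species Z) ≈ 0.7292
After 'present': normaliser = 0.35·0.1563 + 0.15·0.1145 + 0.35·0.7292; P(species X) ≈ 0.1672, P(species Y) ≈ 0.0525, P(species Z) ≈ 0.7803
After 'present': normaliser = 0.35·0.1672 + 0.15·0.0525 + 0.35·0.7803; P(species X) ≈ 0.1724, P(species Y) ≈ 0.0232, P(species Z) ≈ 0.8044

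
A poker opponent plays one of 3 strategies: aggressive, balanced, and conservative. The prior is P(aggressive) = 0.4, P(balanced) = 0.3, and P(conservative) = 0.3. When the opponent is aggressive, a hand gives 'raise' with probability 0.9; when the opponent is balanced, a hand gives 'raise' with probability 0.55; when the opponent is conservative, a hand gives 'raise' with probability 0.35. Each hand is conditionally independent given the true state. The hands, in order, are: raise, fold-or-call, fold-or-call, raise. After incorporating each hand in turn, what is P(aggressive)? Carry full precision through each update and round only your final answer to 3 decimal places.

After 'raise': normaliser = 0.9·0.4000 + 0.55·0.3000 + 0.35·0.3000; P(aggressive) ≈ 0.5714, P(balanced) ≈ 0.2619, P(conservative) ≈ 0.1667
After 'fold-or-call': normaliser = 0.1·0.5714 + 0.45·0.2619 + 0.65·0.1667; P(aggressive) ≈ 0.2017, P(balanced) ≈ 0.4160, P(conservative) ≈ 0.3824
After 'fold-or-call': normaliser = 0.1·0.2017 + 0.45·0.4160 + 0.65·0.3824; P(aggressive) ≈ 0.0442, P(balanced) ≈ 0.4106, P(conservative) ≈ 0.5452
After 'raise': normaliser = 0.9·0.0442 + 0.55·0.4106 + 0.35·0.5452; P(aggressive) ≈ 0.0872, P(balanced) ≈ 0.4948, P(conservative) ≈ 0.4180

0.087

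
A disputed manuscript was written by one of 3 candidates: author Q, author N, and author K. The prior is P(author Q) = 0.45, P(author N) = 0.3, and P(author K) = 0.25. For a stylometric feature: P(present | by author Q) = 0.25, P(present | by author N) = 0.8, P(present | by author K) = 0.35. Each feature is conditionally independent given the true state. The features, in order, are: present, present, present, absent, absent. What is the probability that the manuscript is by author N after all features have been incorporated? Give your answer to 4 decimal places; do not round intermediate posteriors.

Each posterior becomes the prior for the next update.
After 'present': normaliser = 0.25·0.4500 + 0.8·0.3000 + 0.35·0.2500; P(author Q) ≈ 0.2557, P(author N) ≈ 0.5455, P(author K) ≈ 0.1989
After 'present': normaliser = 0.25·0.2557 + 0.8·0.5455 + 0.35·0.1989; P(author Q) ≈ 0.1122, P(author N) ≈ 0.7657, P(author K) ≈ 0.1221
After 'present': normaliser = 0.25·0.1122 + 0.8·0.7657 + 0.35·0.1221; P(author Q) ≈ 0.0410, P(author N) ≈ 0.8964, P(author K) ≈ 0.0626
After 'absent': normaliser = 0.75·0.0410 + 0.2·0.8964 + 0.65·0.0626; P(author Q) ≈ 0.1228, P(author N) ≈ 0.7151, P(author K) ≈ 0.1622
After 'absent': normaliser = 0.75·0.1228 + 0.2·0.7151 + 0.65·0.1622; P(author Q) ≈ 0.2704, P(author N) ≈ 0.4200, P(author K) ≈ 0.3096

0.4200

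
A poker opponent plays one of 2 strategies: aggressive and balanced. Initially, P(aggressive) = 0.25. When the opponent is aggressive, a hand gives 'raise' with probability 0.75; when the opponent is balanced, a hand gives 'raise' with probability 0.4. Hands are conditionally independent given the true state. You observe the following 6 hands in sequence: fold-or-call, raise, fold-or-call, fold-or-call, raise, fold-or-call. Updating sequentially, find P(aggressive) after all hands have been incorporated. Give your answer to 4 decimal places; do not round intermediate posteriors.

0.0341

Each posterior becomes the prior for the next update.
After 'fold-or-call': P(aggressive) = 0.25·0.2500 / (0.25·0.2500 + 0.6·0.7500) ≈ 0.1220
After 'raise': P(aggressive) = 0.75·0.1220 / (0.75·0.1220 + 0.4·0.8780) ≈ 0.2066
After 'fold-or-call': P(aggressive) = 0.25·0.2066 / (0.25·0.2066 + 0.6·0.7934) ≈ 0.0979
After 'fold-or-call': P(aggressive) = 0.25·0.0979 / (0.25·0.0979 + 0.6·0.9021) ≈ 0.0433
After 'raise': P(aggressive) = 0.75·0.0433 / (0.75·0.0433 + 0.4·0.9567) ≈ 0.0781
After 'fold-or-call': P(aggressive) = 0.25·0.0781 / (0.25·0.0781 + 0.6·0.9219) ≈ 0.0341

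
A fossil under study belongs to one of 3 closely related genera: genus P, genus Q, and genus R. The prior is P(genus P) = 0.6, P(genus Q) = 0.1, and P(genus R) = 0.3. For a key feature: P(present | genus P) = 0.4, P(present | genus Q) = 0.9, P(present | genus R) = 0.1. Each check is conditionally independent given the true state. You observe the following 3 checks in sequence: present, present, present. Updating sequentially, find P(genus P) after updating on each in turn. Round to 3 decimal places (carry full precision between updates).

After 'present': normaliser = 0.4·0.6000 + 0.9·0.1000 + 0.1·0.3000; P(genus P) ≈ 0.6667, P(genus Q) ≈ 0.2500, P(genus R) ≈ 0.0833
After 'present': normaliser = 0.4·0.6667 + 0.9·0.2500 + 0.1·0.0833; P(genus P) ≈ 0.5333, P(genus Q) ≈ 0.4500, P(genus R) ≈ 0.0167
After 'present': normaliser = 0.4·0.5333 + 0.9·0.4500 + 0.1·0.0167; P(genus P) ≈ 0.3441, P(genus Q) ≈ 0.6532, P(genus R) ≈ 0.0027

0.344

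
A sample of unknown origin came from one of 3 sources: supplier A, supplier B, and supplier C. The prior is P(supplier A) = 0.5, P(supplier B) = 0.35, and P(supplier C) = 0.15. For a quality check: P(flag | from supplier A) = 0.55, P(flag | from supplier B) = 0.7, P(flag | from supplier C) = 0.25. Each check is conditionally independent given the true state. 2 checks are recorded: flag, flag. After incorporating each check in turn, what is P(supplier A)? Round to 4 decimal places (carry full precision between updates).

0.4554

Each posterior becomes the prior for the next update.
After 'flag': normaliser = 0.55·0.5000 + 0.7·0.3500 + 0.25·0.1500; P(supplier A) ≈ 0.4933, P(supplier B) ≈ 0.4395, P(supplier C) ≈ 0.0673
After 'flag': normaliser = 0.55·0.4933 + 0.7·0.4395 + 0.25·0.0673; P(supplier A) ≈ 0.4554, P(supplier B) ≈ 0.5164, P(supplier C) ≈ 0.0282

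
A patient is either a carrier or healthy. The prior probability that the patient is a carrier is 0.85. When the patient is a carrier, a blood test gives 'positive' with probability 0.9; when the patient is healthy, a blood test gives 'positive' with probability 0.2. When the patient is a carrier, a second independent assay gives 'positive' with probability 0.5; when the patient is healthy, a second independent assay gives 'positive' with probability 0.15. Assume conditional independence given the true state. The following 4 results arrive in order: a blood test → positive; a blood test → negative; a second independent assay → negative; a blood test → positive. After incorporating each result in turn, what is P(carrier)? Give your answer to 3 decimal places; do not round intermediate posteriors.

0.894

After a blood test='positive': P(carrier) = 0.9·0.8500 / (0.9·0.8500 + 0.2·0.1500) ≈ 0.9623
After a blood test='negative': P(carrier) = 0.1·0.9623 / (0.1·0.9623 + 0.8·0.0377) ≈ 0.7612
After a second independent assay='negative': P(carrier) = 0.5·0.7612 / (0.5·0.7612 + 0.85·0.2388) ≈ 0.6522
After a blood test='positive': P(carrier) = 0.9·0.6522 / (0.9·0.6522 + 0.2·0.3478) ≈ 0.8940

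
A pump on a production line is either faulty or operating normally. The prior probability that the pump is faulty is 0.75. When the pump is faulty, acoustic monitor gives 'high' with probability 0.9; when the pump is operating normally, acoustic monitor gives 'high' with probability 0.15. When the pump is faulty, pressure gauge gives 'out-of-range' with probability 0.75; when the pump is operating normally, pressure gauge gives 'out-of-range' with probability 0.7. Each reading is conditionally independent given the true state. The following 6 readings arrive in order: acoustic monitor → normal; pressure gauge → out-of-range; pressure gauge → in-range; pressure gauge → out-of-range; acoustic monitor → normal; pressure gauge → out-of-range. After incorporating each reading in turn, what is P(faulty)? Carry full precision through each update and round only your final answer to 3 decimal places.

After acoustic monitor='normal': P(faulty) = 0.1·0.7500 / (0.1·0.7500 + 0.85·0.2500) ≈ 0.2609
After pressure gauge='out-of-range': P(faulty) = 0.75·0.2609 / (0.75·0.2609 + 0.7·0.7391) ≈ 0.2744
After pressure gauge='in-range': P(faulty) = 0.25·0.2744 / (0.25·0.2744 + 0.3·0.7256) ≈ 0.2396
After pressure gauge='out-of-range': P(faulty) = 0.75·0.2396 / (0.75·0.2396 + 0.7·0.7604) ≈ 0.2524
After acoustic monitor='normal': P(faulty) = 0.1·0.2524 / (0.1·0.2524 + 0.85·0.7476) ≈ 0.0382
After pressure gauge='out-of-range': P(faulty) = 0.75·0.0382 / (0.75·0.0382 + 0.7·0.9618) ≈ 0.0408

0.041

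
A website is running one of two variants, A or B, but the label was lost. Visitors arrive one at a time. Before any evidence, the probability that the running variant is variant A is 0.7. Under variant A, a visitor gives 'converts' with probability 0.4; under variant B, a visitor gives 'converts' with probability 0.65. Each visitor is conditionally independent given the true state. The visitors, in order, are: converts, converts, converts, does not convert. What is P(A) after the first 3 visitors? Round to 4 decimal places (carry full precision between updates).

After 'converts': P(A) = 0.4·0.7000 / (0.4·0.7000 + 0.65·0.3000) ≈ 0.5895
After 'converts': P(A) = 0.4·0.5895 / (0.4·0.5895 + 0.65·0.4105) ≈ 0.4691
After 'converts': P(A) = 0.4·0.4691 / (0.4·0.4691 + 0.65·0.5309) ≈ 0.3522

0.3522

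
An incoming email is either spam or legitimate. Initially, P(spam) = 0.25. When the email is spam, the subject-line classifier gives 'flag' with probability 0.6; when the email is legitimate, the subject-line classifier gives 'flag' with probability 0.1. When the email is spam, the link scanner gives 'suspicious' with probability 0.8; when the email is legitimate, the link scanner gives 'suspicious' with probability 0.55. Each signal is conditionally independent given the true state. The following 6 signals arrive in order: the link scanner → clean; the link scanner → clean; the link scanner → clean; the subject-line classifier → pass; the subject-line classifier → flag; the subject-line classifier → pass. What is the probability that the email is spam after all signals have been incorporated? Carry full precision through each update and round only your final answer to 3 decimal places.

0.034

After the link scanner='clean': P(spam) = 0.2·0.2500 / (0.2·0.2500 + 0.45·0.7500) ≈ 0.1290
After the link scanner='clean': P(spam) = 0.2·0.1290 / (0.2·0.1290 + 0.45·0.8710) ≈ 0.0618
After the link scanner='clean': P(spam) = 0.2·0.0618 / (0.2·0.0618 + 0.45·0.9382) ≈ 0.0284
After the subject-line classifier='pass': P(spam) = 0.4·0.0284 / (0.4·0.0284 + 0.9·0.9716) ≈ 0.0128
After the subject-line classifier='flag': P(spam) = 0.6·0.0128 / (0.6·0.0128 + 0.1·0.9872) ≈ 0.0724
After the subject-line classifier='pass': P(spam) = 0.4·0.0724 / (0.4·0.0724 + 0.9·0.9276) ≈ 0.0335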